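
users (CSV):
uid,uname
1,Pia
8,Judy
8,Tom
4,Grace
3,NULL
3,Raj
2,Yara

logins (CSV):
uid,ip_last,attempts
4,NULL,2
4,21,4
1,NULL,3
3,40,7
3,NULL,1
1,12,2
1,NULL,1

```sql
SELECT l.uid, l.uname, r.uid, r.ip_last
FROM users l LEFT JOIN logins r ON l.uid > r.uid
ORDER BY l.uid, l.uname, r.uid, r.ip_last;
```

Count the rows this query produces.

29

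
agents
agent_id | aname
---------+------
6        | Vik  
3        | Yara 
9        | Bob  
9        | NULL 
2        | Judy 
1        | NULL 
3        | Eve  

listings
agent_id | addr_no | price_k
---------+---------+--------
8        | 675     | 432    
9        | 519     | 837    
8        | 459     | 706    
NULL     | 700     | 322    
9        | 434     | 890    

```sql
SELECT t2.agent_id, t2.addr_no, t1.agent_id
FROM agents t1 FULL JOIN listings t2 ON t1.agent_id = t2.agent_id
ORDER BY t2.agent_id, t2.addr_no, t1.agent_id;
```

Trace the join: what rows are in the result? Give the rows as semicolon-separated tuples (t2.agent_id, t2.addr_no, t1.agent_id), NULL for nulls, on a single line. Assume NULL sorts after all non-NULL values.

FULL OUTER JOIN keeps every row from both sides; unmatched rows get NULL for the other side's columns.
Matching on t1.agent_id = t2.agent_id. A NULL in a compared column never satisfies the condition.
Matched pairs: 4; unmatched t1 rows kept: 5; unmatched t2 rows kept: 3.

(8, 459, NULL); (8, 675, NULL); (9, 434, 9); (9, 434, 9); (9, 519, 9); (9, 519, 9); (NULL, 700, NULL); (NULL, NULL, 1); (NULL, NULL, 2); (NULL, NULL, 3); (NULL, NULL, 3); (NULL, NULL, 6)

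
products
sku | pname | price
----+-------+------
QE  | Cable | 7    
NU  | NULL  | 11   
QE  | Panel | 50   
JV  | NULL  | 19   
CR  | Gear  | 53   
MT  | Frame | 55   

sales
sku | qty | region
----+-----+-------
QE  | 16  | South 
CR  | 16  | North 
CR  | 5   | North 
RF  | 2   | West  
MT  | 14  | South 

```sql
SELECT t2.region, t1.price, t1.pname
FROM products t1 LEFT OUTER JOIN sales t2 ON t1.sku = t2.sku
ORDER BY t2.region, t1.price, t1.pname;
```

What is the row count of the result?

7

LEFT JOIN keeps every row from `products`; unmatched rows get NULL for `sales`'s columns.
Matching on t1.sku = t2.sku.
Matched pairs: 5; unmatched t1 rows kept: 2.
Total: 5 matched + 2 padded = 7 rows.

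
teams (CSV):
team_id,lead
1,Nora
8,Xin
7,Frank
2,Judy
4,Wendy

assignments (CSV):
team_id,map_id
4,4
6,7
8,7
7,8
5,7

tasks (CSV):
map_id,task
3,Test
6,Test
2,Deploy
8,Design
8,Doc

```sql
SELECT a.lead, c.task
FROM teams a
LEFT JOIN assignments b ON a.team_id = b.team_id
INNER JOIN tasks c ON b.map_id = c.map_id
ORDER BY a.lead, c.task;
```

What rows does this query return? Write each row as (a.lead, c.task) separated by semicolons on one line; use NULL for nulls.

(Frank, Design); (Frank, Doc)

Joins associate left-to-right: teams LEFT JOIN assignments on team_id gives 5 intermediate row(s).
Then INNER JOIN `tasks c` on map_id: keep only rows whose b.map_id appears in c.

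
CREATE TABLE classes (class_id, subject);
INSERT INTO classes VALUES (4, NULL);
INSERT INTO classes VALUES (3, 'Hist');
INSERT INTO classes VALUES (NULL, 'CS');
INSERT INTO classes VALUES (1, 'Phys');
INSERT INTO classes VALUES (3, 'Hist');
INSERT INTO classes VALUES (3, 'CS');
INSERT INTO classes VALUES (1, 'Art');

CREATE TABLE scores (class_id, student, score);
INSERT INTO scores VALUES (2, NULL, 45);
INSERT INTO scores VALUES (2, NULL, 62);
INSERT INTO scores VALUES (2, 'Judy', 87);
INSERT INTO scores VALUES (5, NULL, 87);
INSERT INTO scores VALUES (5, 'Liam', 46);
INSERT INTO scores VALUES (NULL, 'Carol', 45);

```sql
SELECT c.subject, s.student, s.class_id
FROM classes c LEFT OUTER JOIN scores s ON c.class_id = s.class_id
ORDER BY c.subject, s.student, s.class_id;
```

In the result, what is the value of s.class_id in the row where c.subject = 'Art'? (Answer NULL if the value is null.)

LEFT JOIN keeps every row from `classes`; unmatched rows get NULL for `scores`'s columns.
Matching on c.class_id = s.class_id. A NULL in a compared column never satisfies the condition.
Matched pairs: 0; unmatched c rows kept: 7.

NULL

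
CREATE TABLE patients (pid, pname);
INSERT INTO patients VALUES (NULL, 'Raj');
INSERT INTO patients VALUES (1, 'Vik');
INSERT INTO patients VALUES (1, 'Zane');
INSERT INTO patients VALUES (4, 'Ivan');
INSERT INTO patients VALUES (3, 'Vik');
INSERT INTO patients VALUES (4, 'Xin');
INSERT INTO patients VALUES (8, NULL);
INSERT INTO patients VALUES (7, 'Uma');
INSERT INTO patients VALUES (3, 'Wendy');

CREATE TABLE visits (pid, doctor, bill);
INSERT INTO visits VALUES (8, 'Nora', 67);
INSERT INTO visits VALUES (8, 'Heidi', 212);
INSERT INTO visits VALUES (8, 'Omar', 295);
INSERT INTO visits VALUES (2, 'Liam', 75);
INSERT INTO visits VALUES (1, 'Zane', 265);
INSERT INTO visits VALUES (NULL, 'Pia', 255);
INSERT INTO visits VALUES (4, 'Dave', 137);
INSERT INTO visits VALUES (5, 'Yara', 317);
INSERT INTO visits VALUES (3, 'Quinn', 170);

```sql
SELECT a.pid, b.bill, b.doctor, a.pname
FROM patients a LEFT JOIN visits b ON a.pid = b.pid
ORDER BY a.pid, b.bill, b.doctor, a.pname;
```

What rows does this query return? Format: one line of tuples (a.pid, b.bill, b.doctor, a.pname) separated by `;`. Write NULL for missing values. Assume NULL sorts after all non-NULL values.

(1, 265, Zane, Vik); (1, 265, Zane, Zane); (3, 170, Quinn, Vik); (3, 170, Quinn, Wendy); (4, 137, Dave, Ivan); (4, 137, Dave, Xin); (7, NULL, NULL, Uma); (8, 67, Nora, NULL); (8, 212, Heidi, NULL); (8, 295, Omar, NULL); (NULL, NULL, NULL, Raj)

LEFT JOIN keeps every row from `patients`; unmatched rows get NULL for `visits`'s columns.
Matching on a.pid = b.pid. A NULL in a compared column never satisfies the condition.
- a (pid=NULL) has no partner → padded with NULL.
- a (pid=1) pairs with 1 row(s) of b.
- a (pid=1) pairs with 1 row(s) of b.
- a (pid=4) pairs with 1 row(s) of b.
- a (pid=3) pairs with 1 row(s) of b.
- a (pid=4) pairs with 1 row(s) of b.
- a (pid=8) pairs with 3 row(s) of b.
- a (pid=7) has no partner → padded with NULL.
- a (pid=3) pairs with 1 row(s) of b.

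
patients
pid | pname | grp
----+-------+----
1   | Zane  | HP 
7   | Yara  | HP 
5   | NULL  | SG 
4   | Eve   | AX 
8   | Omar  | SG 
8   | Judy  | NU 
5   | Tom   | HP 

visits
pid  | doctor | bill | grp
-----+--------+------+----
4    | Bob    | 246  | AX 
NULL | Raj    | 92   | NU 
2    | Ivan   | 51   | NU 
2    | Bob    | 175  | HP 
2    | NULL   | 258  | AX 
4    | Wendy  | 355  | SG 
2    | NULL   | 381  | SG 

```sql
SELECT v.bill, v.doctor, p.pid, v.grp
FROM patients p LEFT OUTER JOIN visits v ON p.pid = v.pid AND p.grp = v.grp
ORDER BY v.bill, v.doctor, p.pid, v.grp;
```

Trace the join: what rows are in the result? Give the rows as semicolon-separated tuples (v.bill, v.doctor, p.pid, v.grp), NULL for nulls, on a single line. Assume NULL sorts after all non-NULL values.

LEFT JOIN keeps every row from `patients`; unmatched rows get NULL for `visits`'s columns.
Matching on p.pid = v.pid AND p.grp = v.grp. A NULL in a compared column never satisfies the condition.
- p (pid=1, grp=HP) has no partner → padded with NULL.
- p (pid=7, grp=HP) has no partner → padded with NULL.
- p (pid=5, grp=SG) has no partner → padded with NULL.
- p (pid=4, grp=AX) pairs with 1 row(s) of v.
- p (pid=8, grp=SG) has no partner → padded with NULL.
- p (pid=8, grp=NU) has no partner → padded with NULL.
- p (pid=5, grp=HP) has no partner → padded with NULL.
After projecting and ordering:
v.bill | v.doctor | p.pid | v.grp
246 | Bob | 4 | AX
NULL | NULL | 1 | NULL
NULL | NULL | 5 | NULL
NULL | NULL | 5 | NULL
NULL | NULL | 7 | NULL
NULL | NULL | 8 | NULL
NULL | NULL | 8 | NULL

(246, Bob, 4, AX); (NULL, NULL, 1, NULL); (NULL, NULL, 5, NULL); (NULL, NULL, 5, NULL); (NULL, NULL, 7, NULL); (NULL, NULL, 8, NULL); (NULL, NULL, 8, NULL)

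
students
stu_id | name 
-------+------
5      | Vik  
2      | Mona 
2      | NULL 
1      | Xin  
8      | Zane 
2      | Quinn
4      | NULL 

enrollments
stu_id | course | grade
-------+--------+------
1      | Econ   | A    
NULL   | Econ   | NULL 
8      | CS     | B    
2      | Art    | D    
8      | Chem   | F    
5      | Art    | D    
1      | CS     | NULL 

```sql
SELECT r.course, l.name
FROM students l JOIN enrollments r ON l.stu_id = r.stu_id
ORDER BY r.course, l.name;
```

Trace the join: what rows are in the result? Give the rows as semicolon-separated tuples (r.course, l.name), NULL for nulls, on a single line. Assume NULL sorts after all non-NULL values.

(Art, Mona); (Art, Quinn); (Art, Vik); (Art, NULL); (CS, Xin); (CS, Zane); (Chem, Zane); (Econ, Xin)

INNER JOIN keeps only pairs where the ON condition holds.
Matching on l.stu_id = r.stu_id. A NULL in a compared column never satisfies the condition.
- l row (stu_id=5): matches 1 r row(s) → 1 output row(s).
- l row (stu_id=2): matches 1 r row(s) → 1 output row(s).
- l row (stu_id=2): matches 1 r row(s) → 1 output row(s).
- l row (stu_id=1): matches 2 r row(s) → 2 output row(s).
- l row (stu_id=8): matches 2 r row(s) → 2 output row(s).
- l row (stu_id=2): matches 1 r row(s) → 1 output row(s).
- l row (stu_id=4): no match → dropped.
After projecting and ordering:
r.course | l.name
Art | Mona
Art | Quinn
Art | Vik
Art | NULL
CS | Xin
CS | Zane
Chem | Zane
Econ | Xin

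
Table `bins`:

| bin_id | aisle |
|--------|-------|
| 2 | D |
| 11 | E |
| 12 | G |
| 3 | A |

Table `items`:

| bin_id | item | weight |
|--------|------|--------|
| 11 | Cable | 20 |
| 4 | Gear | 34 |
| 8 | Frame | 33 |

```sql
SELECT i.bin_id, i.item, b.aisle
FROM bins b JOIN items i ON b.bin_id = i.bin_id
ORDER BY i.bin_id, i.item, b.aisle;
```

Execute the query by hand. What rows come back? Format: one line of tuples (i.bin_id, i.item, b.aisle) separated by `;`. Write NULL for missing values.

INNER JOIN keeps only pairs where the ON condition holds.
Matching on b.bin_id = i.bin_id.
Matched pairs: 1.

(11, Cable, E)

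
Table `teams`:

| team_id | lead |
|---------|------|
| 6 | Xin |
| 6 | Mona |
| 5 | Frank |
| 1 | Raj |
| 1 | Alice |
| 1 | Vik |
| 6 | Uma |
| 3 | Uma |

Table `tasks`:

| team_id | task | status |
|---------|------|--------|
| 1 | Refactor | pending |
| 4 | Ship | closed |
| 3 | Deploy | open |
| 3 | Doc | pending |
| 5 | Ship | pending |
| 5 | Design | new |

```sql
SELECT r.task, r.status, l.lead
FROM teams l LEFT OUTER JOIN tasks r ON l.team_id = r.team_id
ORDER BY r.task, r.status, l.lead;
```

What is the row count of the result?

LEFT JOIN keeps every row from `teams`; unmatched rows get NULL for `tasks`'s columns.
Matching on l.team_id = r.team_id.
- l row (team_id=6): no match → kept, r columns NULL.
- l row (team_id=6): no match → kept, r columns NULL.
- l row (team_id=5): matches 2 r row(s) → 2 output row(s).
- l row (team_id=1): matches 1 r row(s) → 1 output row(s).
- l row (team_id=1): matches 1 r row(s) → 1 output row(s).
- l row (team_id=1): matches 1 r row(s) → 1 output row(s).
- l row (team_id=6): no match → kept, r columns NULL.
- l row (team_id=3): matches 2 r row(s) → 2 output row(s).
Total: 7 matched + 3 padded = 10 rows.

10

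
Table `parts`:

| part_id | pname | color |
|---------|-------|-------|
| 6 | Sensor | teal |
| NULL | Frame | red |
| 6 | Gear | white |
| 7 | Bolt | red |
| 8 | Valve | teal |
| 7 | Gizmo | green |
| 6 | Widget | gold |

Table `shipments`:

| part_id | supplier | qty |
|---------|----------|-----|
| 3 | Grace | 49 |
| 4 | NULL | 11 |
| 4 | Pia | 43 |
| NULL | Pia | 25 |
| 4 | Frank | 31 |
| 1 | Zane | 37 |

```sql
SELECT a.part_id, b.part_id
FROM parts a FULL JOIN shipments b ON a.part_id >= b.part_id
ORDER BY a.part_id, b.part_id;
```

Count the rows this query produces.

FULL OUTER JOIN keeps every row from both sides; unmatched rows get NULL for the other side's columns.
Matching on a.part_id >= b.part_id. A NULL in a compared column never satisfies the condition.
- a (part_id=6) pairs with 5 row(s) of b.
- a (part_id=NULL) has no partner → padded with NULL.
- a (part_id=6) pairs with 5 row(s) of b.
- a (part_id=7) pairs with 5 row(s) of b.
- a (part_id=8) pairs with 5 row(s) of b.
- a (part_id=7) pairs with 5 row(s) of b.
- a (part_id=6) pairs with 5 row(s) of b.
- plus 1 unmatched b row(s), each kept with NULL a columns.
Total: 30 matched + 2 padded = 32 rows.

32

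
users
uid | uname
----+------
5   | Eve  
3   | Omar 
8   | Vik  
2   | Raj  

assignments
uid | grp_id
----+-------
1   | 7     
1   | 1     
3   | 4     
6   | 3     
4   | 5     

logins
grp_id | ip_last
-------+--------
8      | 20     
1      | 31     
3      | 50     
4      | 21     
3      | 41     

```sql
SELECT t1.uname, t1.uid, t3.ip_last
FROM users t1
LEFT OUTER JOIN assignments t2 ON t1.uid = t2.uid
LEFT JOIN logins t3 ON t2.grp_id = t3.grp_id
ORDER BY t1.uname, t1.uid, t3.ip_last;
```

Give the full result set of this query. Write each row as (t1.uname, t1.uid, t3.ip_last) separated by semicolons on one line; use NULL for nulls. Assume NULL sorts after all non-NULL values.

Evaluate left to right. First `users t1 LEFT JOIN assignments t2` on uid: 4 row(s).
Then LEFT JOIN `logins t3` on grp_id: each of those 4 rows is kept; rows whose t2.grp_id has no match in t3 get NULL for t3's columns.

(Eve, 5, NULL); (Omar, 3, 21); (Raj, 2, NULL); (Vik, 8, NULL)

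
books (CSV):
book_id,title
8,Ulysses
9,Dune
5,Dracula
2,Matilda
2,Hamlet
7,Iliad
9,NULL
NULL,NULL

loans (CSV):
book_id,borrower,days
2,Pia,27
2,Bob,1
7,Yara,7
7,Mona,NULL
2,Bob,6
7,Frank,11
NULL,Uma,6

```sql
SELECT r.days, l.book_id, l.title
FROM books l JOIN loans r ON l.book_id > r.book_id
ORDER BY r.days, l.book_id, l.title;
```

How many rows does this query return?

INNER JOIN keeps only pairs where the ON condition holds.
Matching on l.book_id > r.book_id. A NULL in a compared column never satisfies the condition.
- book_id=8: 6 matching r row(s), so 6 row(s) emitted.
- book_id=9: 6 matching r row(s), so 6 row(s) emitted.
- book_id=5: 3 matching r row(s), so 3 row(s) emitted.
- book_id=2: no matching r row, dropped.
- book_id=2: no matching r row, dropped.
- book_id=7: 3 matching r row(s), so 3 row(s) emitted.
- book_id=9: 6 matching r row(s), so 6 row(s) emitted.
- book_id=NULL: no matching r row, dropped.
Total: 24 rows.

24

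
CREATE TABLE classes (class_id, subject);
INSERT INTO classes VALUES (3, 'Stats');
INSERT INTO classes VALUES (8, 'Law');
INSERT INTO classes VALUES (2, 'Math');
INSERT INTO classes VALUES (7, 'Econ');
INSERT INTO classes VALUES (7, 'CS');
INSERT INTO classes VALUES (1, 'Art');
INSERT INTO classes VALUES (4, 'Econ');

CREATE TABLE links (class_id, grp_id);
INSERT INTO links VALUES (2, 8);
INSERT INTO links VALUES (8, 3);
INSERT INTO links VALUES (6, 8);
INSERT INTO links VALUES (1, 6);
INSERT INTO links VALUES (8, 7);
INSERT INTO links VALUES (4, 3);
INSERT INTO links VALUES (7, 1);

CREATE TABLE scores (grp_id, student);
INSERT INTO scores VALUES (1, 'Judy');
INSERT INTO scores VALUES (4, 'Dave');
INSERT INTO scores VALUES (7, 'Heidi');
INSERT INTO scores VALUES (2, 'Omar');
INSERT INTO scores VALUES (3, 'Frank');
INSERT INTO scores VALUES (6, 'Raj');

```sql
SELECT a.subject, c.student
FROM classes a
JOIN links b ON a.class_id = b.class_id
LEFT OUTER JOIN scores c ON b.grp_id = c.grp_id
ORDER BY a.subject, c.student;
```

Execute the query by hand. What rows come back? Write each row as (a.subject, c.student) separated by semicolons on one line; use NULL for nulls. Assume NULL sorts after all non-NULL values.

Joins associate left-to-right: classes INNER JOIN links on class_id gives 7 intermediate row(s).
Then LEFT JOIN `scores c` on grp_id: each of those 7 rows is kept; rows whose b.grp_id has no match in c get NULL for c's columns.

(Art, Raj); (CS, Judy); (Econ, Frank); (Econ, Judy); (Law, Frank); (Law, Heidi); (Math, NULL)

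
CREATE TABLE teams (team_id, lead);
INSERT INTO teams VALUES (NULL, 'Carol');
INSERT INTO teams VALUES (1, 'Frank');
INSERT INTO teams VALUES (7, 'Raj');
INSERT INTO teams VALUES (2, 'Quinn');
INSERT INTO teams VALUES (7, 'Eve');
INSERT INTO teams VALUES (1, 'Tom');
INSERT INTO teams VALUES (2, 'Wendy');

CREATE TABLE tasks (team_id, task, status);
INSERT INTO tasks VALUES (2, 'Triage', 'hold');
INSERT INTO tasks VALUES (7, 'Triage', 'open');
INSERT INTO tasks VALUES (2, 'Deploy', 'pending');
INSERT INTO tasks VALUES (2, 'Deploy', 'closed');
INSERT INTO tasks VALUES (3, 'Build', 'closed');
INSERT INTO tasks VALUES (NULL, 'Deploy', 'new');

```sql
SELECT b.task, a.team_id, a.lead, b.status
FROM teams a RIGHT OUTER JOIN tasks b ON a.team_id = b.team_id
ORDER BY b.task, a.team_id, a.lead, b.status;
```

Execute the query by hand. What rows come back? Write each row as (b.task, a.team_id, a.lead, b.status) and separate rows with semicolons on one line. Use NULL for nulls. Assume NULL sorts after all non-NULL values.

RIGHT JOIN keeps every row from `tasks`; unmatched rows get NULL for `teams`'s columns.
Matching on a.team_id = b.team_id. A NULL in a compared column never satisfies the condition.
Matched pairs: 8; unmatched b rows kept: 2.

(Build, NULL, NULL, closed); (Deploy, 2, Quinn, closed); (Deploy, 2, Quinn, pending); (Deploy, 2, Wendy, closed); (Deploy, 2, Wendy, pending); (Deploy, NULL, NULL, new); (Triage, 2, Quinn, hold); (Triage, 2, Wendy, hold); (Triage, 7, Eve, open); (Triage, 7, Raj, open)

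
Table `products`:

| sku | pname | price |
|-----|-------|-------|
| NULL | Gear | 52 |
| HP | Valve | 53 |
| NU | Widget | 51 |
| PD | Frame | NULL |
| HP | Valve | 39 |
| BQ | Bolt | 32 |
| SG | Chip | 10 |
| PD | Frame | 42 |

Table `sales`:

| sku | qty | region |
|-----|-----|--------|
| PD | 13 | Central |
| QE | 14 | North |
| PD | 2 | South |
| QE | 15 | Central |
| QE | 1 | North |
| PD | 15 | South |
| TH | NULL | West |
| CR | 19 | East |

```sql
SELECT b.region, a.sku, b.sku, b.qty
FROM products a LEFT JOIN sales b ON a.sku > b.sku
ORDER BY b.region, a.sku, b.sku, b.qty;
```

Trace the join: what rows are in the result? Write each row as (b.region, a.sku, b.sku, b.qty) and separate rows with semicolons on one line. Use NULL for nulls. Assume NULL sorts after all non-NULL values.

LEFT JOIN keeps every row from `products`; unmatched rows get NULL for `sales`'s columns.
Matching on a.sku > b.sku. A NULL in a compared column never satisfies the condition.
- a row (sku=NULL): no match → kept, b columns NULL.
- a row (sku=HP): matches 1 b row(s) → 1 output row(s).
- a row (sku=NU): matches 1 b row(s) → 1 output row(s).
- a row (sku=PD): matches 1 b row(s) → 1 output row(s).
- a row (sku=HP): matches 1 b row(s) → 1 output row(s).
- a row (sku=BQ): no match → kept, b columns NULL.
- a row (sku=SG): matches 7 b row(s) → 7 output row(s).
- a row (sku=PD): matches 1 b row(s) → 1 output row(s).

(Central, SG, PD, 13); (Central, SG, QE, 15); (East, HP, CR, 19); (East, HP, CR, 19); (East, NU, CR, 19); (East, PD, CR, 19); (East, PD, CR, 19); (East, SG, CR, 19); (North, SG, QE, 1); (North, SG, QE, 14); (South, SG, PD, 2); (South, SG, PD, 15); (NULL, BQ, NULL, NULL); (NULL, NULL, NULL, NULL)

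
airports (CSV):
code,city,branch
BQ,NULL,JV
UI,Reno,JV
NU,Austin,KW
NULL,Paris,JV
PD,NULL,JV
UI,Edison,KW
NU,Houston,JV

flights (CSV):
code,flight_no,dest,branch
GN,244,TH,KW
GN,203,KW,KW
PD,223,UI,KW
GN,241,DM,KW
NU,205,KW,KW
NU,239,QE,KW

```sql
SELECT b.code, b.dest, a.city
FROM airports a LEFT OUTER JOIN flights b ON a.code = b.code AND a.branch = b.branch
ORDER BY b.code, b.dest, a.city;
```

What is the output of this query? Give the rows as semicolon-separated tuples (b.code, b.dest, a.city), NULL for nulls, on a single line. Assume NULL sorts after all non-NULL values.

(NU, KW, Austin); (NU, QE, Austin); (NULL, NULL, Edison); (NULL, NULL, Houston); (NULL, NULL, Paris); (NULL, NULL, Reno); (NULL, NULL, NULL); (NULL, NULL, NULL)

LEFT JOIN keeps every row from `airports`; unmatched rows get NULL for `flights`'s columns.
Matching on a.code = b.code AND a.branch = b.branch. A NULL in a compared column never satisfies the condition.
Matched pairs: 2; unmatched a rows kept: 6.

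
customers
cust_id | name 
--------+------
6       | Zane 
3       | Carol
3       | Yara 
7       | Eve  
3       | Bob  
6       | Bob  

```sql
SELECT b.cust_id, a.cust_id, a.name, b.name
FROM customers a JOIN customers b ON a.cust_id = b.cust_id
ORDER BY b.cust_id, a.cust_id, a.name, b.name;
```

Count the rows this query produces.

14

INNER JOIN keeps only pairs where the ON condition holds.
Matching on a.cust_id = b.cust_id.
- cust_id=6: 2 matching b row(s), so 2 row(s) emitted.
- cust_id=3: 3 matching b row(s), so 3 row(s) emitted.
- cust_id=3: 3 matching b row(s), so 3 row(s) emitted.
- cust_id=7: 1 matching b row(s), so 1 row(s) emitted.
- cust_id=3: 3 matching b row(s), so 3 row(s) emitted.
- cust_id=6: 2 matching b row(s), so 2 row(s) emitted.
Total: 14 rows.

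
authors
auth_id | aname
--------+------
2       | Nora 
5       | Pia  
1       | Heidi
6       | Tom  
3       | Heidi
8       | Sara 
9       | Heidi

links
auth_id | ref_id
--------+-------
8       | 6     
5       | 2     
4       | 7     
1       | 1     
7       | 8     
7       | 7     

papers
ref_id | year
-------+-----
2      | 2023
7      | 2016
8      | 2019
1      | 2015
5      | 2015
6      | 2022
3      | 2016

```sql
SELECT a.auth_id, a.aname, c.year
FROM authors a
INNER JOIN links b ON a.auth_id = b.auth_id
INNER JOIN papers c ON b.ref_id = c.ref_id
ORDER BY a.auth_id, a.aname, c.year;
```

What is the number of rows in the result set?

3

Evaluate left to right. First `authors a INNER JOIN links b` on auth_id: 3 row(s).
Then INNER JOIN `papers c` on ref_id: keep only rows whose b.ref_id appears in c.
Result: 3 row(s).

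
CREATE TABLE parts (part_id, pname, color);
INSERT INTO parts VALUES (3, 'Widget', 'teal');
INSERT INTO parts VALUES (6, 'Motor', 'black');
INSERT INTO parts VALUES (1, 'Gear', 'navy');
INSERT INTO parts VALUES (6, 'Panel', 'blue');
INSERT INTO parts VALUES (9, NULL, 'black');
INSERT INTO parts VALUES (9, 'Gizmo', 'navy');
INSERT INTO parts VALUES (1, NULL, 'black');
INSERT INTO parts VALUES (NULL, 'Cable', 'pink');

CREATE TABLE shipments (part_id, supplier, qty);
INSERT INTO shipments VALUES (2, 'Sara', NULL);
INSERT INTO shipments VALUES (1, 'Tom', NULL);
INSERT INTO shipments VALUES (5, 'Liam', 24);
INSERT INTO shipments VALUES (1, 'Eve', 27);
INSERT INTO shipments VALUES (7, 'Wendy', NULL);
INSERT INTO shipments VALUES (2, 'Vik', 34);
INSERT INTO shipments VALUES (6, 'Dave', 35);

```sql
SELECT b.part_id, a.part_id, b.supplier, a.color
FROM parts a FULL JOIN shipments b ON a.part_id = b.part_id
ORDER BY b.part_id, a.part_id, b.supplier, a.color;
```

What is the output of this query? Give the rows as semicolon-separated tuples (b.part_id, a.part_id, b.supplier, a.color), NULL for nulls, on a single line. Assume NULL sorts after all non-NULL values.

FULL OUTER JOIN keeps every row from both sides; unmatched rows get NULL for the other side's columns.
Matching on a.part_id = b.part_id. A NULL in a compared column never satisfies the condition.
- a row (part_id=3): no match → kept, b columns NULL.
- a row (part_id=6): matches 1 b row(s) → 1 output row(s).
- a row (part_id=1): matches 2 b row(s) → 2 output row(s).
- a row (part_id=6): matches 1 b row(s) → 1 output row(s).
- a row (part_id=9): no match → kept, b columns NULL.
- a row (part_id=9): no match → kept, b columns NULL.
- a row (part_id=1): matches 2 b row(s) → 2 output row(s).
- a row (part_id=NULL): no match → kept, b columns NULL.
- 4 b row(s) had no a match → kept, a columns NULL.

(1, 1, Eve, black); (1, 1, Eve, navy); (1, 1, Tom, black); (1, 1, Tom, navy); (2, NULL, Sara, NULL); (2, NULL, Vik, NULL); (5, NULL, Liam, NULL); (6, 6, Dave, black); (6, 6, Dave, blue); (7, NULL, Wendy, NULL); (NULL, 3, NULL, teal); (NULL, 9, NULL, black); (NULL, 9, NULL, navy); (NULL, NULL, NULL, pink)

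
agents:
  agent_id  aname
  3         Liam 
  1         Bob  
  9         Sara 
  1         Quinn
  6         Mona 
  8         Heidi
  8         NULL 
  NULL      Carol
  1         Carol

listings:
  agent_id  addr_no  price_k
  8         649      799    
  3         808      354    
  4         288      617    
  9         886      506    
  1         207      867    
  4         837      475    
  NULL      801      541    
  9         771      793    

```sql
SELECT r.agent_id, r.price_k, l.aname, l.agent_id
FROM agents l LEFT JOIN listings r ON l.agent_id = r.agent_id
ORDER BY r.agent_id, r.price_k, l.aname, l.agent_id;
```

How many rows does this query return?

10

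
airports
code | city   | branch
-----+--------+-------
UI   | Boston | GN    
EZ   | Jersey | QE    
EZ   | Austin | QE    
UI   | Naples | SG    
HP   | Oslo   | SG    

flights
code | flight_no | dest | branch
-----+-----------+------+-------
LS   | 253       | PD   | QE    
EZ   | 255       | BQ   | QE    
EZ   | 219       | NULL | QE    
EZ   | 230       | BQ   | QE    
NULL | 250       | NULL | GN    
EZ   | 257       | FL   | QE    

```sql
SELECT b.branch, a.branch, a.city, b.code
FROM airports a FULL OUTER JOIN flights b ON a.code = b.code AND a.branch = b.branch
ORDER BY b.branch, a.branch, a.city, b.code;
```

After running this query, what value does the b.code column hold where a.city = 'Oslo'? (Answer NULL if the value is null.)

NULL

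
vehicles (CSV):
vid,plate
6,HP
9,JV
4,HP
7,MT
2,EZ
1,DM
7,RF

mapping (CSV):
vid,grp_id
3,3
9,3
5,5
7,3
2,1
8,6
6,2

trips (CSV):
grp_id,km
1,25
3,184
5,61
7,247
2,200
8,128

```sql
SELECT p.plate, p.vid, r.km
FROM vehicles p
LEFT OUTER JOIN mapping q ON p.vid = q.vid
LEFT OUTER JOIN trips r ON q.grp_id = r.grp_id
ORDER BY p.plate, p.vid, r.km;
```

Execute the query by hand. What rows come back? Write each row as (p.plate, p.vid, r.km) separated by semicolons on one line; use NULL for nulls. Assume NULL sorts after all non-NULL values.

Step 1 — p LEFT JOIN q on vid → 7 row(s).
Then LEFT JOIN `trips r` on grp_id: each of those 7 rows is kept; rows whose q.grp_id has no match in r get NULL for r's columns.

(DM, 1, NULL); (EZ, 2, 25); (HP, 4, NULL); (HP, 6, 200); (JV, 9, 184); (MT, 7, 184); (RF, 7, 184)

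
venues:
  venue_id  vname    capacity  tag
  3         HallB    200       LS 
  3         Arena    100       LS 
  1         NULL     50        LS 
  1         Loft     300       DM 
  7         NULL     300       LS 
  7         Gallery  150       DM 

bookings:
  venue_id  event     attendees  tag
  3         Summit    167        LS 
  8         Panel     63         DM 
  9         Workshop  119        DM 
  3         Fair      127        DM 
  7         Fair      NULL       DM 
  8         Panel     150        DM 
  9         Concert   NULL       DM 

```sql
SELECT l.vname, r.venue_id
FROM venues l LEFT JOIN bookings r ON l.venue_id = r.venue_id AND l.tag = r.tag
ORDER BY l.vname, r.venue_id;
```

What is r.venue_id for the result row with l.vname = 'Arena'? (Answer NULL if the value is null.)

3

LEFT JOIN keeps every row from `venues`; unmatched rows get NULL for `bookings`'s columns.
Matching on l.venue_id = r.venue_id AND l.tag = r.tag.
- venue_id=3, tag=LS: 1 matching r row(s), so 1 row(s) emitted.
- venue_id=3, tag=LS: 1 matching r row(s), so 1 row(s) emitted.
- venue_id=1, tag=LS: no r row matches, row kept with r columns NULL.
- venue_id=1, tag=DM: no r row matches, row kept with r columns NULL.
- venue_id=7, tag=LS: no r row matches, row kept with r columns NULL.
- venue_id=7, tag=DM: 1 matching r row(s), so 1 row(s) emitted.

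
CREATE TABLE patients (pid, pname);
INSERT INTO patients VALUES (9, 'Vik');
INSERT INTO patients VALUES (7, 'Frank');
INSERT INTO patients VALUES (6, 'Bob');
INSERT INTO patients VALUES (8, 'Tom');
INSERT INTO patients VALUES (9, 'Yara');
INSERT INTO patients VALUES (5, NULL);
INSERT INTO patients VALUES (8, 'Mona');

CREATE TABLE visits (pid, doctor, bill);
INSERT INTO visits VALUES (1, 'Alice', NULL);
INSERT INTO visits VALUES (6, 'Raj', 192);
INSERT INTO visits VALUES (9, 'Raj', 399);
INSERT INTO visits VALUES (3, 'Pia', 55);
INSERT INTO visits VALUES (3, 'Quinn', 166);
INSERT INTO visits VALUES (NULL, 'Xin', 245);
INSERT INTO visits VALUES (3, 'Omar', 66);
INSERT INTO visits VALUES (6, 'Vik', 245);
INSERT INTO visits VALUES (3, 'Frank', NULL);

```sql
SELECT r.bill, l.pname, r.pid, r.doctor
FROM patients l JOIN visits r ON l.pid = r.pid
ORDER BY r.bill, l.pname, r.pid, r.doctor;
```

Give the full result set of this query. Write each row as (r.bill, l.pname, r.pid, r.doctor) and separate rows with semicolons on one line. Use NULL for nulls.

(192, Bob, 6, Raj); (245, Bob, 6, Vik); (399, Vik, 9, Raj); (399, Yara, 9, Raj)

INNER JOIN keeps only pairs where the ON condition holds.
Matching on l.pid = r.pid. A NULL in a compared column never satisfies the condition.
- pid=9: 1 matching r row(s), so 1 row(s) emitted.
- pid=7: no matching r row, dropped.
- pid=6: 2 matching r row(s), so 2 row(s) emitted.
- pid=8: no matching r row, dropped.
- pid=9: 1 matching r row(s), so 1 row(s) emitted.
- pid=5: no matching r row, dropped.
- pid=8: no matching r row, dropped.
After projecting and ordering:
r.bill | l.pname | r.pid | r.doctor
192 | Bob | 6 | Raj
245 | Bob | 6 | Vik
399 | Vik | 9 | Raj
399 | Yara | 9 | Raj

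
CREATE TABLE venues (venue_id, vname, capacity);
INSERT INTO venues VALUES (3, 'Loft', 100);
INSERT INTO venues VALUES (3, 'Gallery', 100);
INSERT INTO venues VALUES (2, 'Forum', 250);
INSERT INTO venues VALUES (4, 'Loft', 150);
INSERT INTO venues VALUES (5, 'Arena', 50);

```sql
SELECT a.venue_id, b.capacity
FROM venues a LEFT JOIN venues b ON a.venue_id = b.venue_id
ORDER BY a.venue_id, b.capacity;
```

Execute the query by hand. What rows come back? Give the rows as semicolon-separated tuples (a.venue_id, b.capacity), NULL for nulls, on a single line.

LEFT JOIN keeps every row from `venues a`; unmatched rows get NULL for `venues b`'s columns.
Matching on a.venue_id = b.venue_id.
Matched pairs: 7; unmatched a rows kept: 0.

(2, 250); (3, 100); (3, 100); (3, 100); (3, 100); (4, 150); (5, 50)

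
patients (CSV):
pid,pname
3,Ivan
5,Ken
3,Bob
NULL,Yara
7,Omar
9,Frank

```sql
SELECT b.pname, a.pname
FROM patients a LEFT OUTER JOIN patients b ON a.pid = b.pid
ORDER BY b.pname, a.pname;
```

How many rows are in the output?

8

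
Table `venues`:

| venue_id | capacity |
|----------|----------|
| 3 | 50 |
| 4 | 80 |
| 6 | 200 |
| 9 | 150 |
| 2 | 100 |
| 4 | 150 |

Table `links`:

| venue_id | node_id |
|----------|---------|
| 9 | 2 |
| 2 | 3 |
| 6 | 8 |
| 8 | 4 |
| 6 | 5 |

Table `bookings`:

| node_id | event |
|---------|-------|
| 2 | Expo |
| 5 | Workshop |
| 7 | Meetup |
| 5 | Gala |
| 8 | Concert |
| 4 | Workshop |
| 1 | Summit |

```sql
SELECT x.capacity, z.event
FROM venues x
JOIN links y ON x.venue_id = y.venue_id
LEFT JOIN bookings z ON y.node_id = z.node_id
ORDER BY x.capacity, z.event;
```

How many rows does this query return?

5

Joins associate left-to-right: venues INNER JOIN links on venue_id gives 4 intermediate row(s).
Then LEFT JOIN `bookings z` on node_id: each of those 4 rows is kept; rows whose y.node_id has no match in z get NULL for z's columns.
Result: 5 row(s).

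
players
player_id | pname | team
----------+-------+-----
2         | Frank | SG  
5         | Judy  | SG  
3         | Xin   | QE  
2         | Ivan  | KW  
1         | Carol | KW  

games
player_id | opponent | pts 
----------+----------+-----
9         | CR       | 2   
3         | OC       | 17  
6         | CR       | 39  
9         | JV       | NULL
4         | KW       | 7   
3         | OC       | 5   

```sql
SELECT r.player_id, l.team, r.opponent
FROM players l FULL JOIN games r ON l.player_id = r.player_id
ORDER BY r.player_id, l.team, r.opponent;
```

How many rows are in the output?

FULL OUTER JOIN keeps every row from both sides; unmatched rows get NULL for the other side's columns.
Matching on l.player_id = r.player_id.
- l[0] player_id=2 → no match; kept with NULLs on the r side.
- l[1] player_id=5 → no match; kept with NULLs on the r side.
- l[2] player_id=3 → 2 match(es) in r → 2 row(s).
- l[3] player_id=2 → no match; kept with NULLs on the r side.
- l[4] player_id=1 → no match; kept with NULLs on the r side.
- 4 row(s) from r found no l partner → padded with NULL.
Total: 2 matched + 8 padded = 10 rows.

10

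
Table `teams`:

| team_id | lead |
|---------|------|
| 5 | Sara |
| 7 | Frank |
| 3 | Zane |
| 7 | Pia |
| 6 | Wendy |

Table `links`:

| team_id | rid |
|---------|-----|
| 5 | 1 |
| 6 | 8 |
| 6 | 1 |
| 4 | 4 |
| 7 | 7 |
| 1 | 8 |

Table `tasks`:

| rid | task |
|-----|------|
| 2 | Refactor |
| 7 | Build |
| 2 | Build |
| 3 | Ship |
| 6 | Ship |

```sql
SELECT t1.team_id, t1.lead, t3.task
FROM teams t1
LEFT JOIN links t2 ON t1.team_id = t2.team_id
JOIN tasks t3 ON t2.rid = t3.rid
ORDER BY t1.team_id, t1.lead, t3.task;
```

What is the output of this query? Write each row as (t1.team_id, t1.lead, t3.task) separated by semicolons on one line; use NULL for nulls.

Step 1 — t1 LEFT JOIN t2 on team_id → 6 row(s).
Then INNER JOIN `tasks t3` on rid: keep only rows whose t2.rid appears in t3.

(7, Frank, Build); (7, Pia, Build)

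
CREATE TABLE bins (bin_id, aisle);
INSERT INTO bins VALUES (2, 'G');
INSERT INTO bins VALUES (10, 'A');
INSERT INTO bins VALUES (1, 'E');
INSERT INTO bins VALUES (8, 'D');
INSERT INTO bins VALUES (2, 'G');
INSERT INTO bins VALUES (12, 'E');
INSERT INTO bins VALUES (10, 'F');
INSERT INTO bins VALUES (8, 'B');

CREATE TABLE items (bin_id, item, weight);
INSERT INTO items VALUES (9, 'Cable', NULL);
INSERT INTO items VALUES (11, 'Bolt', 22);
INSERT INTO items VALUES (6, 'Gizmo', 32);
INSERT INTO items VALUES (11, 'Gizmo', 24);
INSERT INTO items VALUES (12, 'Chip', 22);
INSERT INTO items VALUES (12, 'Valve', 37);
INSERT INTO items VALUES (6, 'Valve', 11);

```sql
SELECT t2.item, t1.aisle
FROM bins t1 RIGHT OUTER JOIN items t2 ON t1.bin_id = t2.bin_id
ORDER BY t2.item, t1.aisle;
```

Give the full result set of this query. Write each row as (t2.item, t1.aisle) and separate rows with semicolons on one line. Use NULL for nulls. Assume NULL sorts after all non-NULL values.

(Bolt, NULL); (Cable, NULL); (Chip, E); (Gizmo, NULL); (Gizmo, NULL); (Valve, E); (Valve, NULL)

RIGHT JOIN keeps every row from `items`; unmatched rows get NULL for `bins`'s columns.
Matching on t1.bin_id = t2.bin_id.
Matched pairs: 2; unmatched t2 rows kept: 5.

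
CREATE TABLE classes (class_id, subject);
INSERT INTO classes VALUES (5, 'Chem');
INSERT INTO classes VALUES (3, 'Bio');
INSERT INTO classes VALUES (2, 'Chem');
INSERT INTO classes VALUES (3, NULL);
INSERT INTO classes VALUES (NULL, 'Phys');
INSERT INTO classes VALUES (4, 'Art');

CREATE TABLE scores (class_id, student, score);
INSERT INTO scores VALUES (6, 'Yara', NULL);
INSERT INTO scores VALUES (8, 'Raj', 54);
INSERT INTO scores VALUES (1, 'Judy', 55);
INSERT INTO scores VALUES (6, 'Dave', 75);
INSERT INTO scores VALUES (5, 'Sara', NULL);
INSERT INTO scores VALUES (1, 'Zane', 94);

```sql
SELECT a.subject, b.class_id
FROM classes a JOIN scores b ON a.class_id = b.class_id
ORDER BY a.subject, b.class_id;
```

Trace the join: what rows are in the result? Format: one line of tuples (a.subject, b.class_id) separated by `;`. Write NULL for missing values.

(Chem, 5)

INNER JOIN keeps only pairs where the ON condition holds.
Matching on a.class_id = b.class_id. A NULL in a compared column never satisfies the condition.
- a (class_id=5) pairs with 1 row(s) of b.
- a (class_id=3) has no partner → excluded.
- a (class_id=2) has no partner → excluded.
- a (class_id=3) has no partner → excluded.
- a (class_id=NULL) has no partner → excluded.
- a (class_id=4) has no partner → excluded.
After projecting and ordering:
a.subject | b.class_id
Chem | 5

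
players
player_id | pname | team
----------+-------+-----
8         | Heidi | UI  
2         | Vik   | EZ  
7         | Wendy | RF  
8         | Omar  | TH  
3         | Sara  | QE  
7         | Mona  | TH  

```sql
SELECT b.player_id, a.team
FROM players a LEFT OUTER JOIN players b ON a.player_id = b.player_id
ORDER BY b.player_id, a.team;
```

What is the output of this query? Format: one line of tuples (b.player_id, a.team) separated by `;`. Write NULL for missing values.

(2, EZ); (3, QE); (7, RF); (7, RF); (7, TH); (7, TH); (8, TH); (8, TH); (8, UI); (8, UI)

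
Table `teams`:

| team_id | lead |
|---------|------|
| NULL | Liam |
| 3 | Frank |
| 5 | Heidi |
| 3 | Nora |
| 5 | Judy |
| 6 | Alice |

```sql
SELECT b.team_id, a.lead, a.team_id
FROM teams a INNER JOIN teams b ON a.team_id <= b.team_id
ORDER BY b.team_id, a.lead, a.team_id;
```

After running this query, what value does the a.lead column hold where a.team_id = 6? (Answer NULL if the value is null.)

Alice

INNER JOIN keeps only pairs where the ON condition holds.
Matching on a.team_id <= b.team_id. A NULL in a compared column never satisfies the condition.
- team_id=NULL: no matching b row, dropped.
- team_id=3: 5 matching b row(s), so 5 row(s) emitted.
- team_id=5: 3 matching b row(s), so 3 row(s) emitted.
- team_id=3: 5 matching b row(s), so 5 row(s) emitted.
- team_id=5: 3 matching b row(s), so 3 row(s) emitted.
- team_id=6: 1 matching b row(s), so 1 row(s) emitted.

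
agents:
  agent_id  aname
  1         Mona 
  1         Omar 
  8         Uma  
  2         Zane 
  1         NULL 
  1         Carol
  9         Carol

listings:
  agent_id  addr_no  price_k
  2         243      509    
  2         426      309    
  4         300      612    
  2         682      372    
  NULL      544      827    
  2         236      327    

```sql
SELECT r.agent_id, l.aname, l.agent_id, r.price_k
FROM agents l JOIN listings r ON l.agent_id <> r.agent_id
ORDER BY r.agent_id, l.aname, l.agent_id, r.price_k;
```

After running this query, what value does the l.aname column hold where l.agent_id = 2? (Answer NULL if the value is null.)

Zane

INNER JOIN keeps only pairs where the ON condition holds.
Matching on l.agent_id <> r.agent_id. A NULL in a compared column never satisfies the condition.
Matched pairs: 31.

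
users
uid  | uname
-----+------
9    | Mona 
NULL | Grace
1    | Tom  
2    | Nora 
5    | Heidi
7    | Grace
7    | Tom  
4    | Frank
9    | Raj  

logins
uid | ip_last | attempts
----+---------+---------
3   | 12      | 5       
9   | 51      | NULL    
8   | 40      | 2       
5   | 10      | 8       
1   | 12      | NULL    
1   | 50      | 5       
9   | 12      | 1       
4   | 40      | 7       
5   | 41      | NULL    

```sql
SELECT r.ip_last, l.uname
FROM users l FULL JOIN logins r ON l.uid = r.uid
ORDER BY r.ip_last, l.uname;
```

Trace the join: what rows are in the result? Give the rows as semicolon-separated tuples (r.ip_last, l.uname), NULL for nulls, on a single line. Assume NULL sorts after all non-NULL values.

(10, Heidi); (12, Mona); (12, Raj); (12, Tom); (12, NULL); (40, Frank); (40, NULL); (41, Heidi); (50, Tom); (51, Mona); (51, Raj); (NULL, Grace); (NULL, Grace); (NULL, Nora); (NULL, Tom)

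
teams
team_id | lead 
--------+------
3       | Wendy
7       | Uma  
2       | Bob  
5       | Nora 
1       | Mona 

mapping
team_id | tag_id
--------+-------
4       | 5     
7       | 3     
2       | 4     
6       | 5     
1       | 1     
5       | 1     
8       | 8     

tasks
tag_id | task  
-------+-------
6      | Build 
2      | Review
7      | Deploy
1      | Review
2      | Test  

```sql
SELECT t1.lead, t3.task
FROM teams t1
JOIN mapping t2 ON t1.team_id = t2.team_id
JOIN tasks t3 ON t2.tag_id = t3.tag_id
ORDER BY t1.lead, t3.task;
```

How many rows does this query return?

Evaluate left to right. First `teams t1 INNER JOIN mapping t2` on team_id: 4 row(s).
Then INNER JOIN `tasks t3` on tag_id: keep only rows whose t2.tag_id appears in t3.
Result: 2 row(s).

2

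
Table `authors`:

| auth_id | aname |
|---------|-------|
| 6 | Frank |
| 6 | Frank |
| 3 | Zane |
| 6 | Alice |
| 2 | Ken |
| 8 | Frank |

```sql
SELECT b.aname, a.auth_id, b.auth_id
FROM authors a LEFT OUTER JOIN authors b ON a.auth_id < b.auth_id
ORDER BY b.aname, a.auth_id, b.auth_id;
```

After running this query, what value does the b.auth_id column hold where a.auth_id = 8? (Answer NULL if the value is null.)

LEFT JOIN keeps every row from `authors a`; unmatched rows get NULL for `authors b`'s columns.
Matching on a.auth_id < b.auth_id.
- a[0] auth_id=6 → 1 match(es) in b → 1 row(s).
- a[1] auth_id=6 → 1 match(es) in b → 1 row(s).
- a[2] auth_id=3 → 4 match(es) in b → 4 row(s).
- a[3] auth_id=6 → 1 match(es) in b → 1 row(s).
- a[4] auth_id=2 → 5 match(es) in b → 5 row(s).
- a[5] auth_id=8 → no match; kept with NULLs on the b side.

NULL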